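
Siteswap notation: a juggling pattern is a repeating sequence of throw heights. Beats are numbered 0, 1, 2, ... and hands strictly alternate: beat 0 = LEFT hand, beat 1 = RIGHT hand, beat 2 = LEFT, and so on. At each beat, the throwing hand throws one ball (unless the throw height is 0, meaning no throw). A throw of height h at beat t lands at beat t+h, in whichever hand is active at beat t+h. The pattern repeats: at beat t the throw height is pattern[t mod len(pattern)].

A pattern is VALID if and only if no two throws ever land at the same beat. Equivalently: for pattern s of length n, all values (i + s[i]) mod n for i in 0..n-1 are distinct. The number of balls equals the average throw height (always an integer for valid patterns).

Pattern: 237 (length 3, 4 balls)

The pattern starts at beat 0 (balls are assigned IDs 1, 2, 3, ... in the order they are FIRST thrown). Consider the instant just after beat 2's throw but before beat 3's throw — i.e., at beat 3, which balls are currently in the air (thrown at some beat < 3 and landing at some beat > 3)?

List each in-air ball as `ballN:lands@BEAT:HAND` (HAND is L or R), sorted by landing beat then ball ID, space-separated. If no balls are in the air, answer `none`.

Answer: ball2:lands@4:L ball1:lands@9:R

Derivation:
Beat 0 (L): throw ball1 h=2 -> lands@2:L; in-air after throw: [b1@2:L]
Beat 1 (R): throw ball2 h=3 -> lands@4:L; in-air after throw: [b1@2:L b2@4:L]
Beat 2 (L): throw ball1 h=7 -> lands@9:R; in-air after throw: [b2@4:L b1@9:R]
Beat 3 (R): throw ball3 h=2 -> lands@5:R; in-air after throw: [b2@4:L b3@5:R b1@9:R]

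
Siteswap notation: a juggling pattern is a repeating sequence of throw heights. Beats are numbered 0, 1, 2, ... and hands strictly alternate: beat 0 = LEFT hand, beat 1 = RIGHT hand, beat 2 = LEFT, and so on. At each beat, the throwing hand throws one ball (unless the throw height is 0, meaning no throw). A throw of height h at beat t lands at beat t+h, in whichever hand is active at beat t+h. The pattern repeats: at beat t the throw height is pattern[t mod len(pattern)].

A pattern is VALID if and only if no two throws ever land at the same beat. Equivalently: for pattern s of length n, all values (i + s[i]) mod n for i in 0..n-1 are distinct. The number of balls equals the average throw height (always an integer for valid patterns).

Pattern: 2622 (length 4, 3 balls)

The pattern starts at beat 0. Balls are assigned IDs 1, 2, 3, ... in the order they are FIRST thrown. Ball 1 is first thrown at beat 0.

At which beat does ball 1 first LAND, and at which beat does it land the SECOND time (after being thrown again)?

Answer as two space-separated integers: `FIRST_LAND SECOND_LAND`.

Answer: 2 4

Derivation:
Beat 0 (L): throw ball1 h=2 -> lands@2:L; in-air after throw: [b1@2:L]
Beat 1 (R): throw ball2 h=6 -> lands@7:R; in-air after throw: [b1@2:L b2@7:R]
Beat 2 (L): throw ball1 h=2 -> lands@4:L; in-air after throw: [b1@4:L b2@7:R]
Beat 3 (R): throw ball3 h=2 -> lands@5:R; in-air after throw: [b1@4:L b3@5:R b2@7:R]
Beat 4 (L): throw ball1 h=2 -> lands@6:L; in-air after throw: [b3@5:R b1@6:L b2@7:R]
Ball 1: thrown@0 h=2 -> first land @2; rethrown@2 h=2 -> second land @4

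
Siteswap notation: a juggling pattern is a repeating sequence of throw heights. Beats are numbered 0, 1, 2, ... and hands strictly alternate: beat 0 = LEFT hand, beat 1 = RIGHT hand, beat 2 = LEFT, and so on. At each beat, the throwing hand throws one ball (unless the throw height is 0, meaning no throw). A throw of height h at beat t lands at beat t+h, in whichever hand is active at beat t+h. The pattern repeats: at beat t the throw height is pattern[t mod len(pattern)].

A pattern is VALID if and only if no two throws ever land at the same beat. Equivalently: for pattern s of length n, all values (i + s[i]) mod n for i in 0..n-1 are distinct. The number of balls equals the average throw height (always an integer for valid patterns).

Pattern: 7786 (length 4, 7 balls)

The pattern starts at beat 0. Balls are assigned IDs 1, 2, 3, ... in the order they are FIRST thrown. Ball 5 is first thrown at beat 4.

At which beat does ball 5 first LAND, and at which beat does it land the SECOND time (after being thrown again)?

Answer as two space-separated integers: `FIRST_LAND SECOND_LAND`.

Answer: 11 17

Derivation:
Beat 0 (L): throw ball1 h=7 -> lands@7:R; in-air after throw: [b1@7:R]
Beat 1 (R): throw ball2 h=7 -> lands@8:L; in-air after throw: [b1@7:R b2@8:L]
Beat 2 (L): throw ball3 h=8 -> lands@10:L; in-air after throw: [b1@7:R b2@8:L b3@10:L]
Beat 3 (R): throw ball4 h=6 -> lands@9:R; in-air after throw: [b1@7:R b2@8:L b4@9:R b3@10:L]
Beat 4 (L): throw ball5 h=7 -> lands@11:R; in-air after throw: [b1@7:R b2@8:L b4@9:R b3@10:L b5@11:R]
Beat 5 (R): throw ball6 h=7 -> lands@12:L; in-air after throw: [b1@7:R b2@8:L b4@9:R b3@10:L b5@11:R b6@12:L]
Beat 6 (L): throw ball7 h=8 -> lands@14:L; in-air after throw: [b1@7:R b2@8:L b4@9:R b3@10:L b5@11:R b6@12:L b7@14:L]
Beat 7 (R): throw ball1 h=6 -> lands@13:R; in-air after throw: [b2@8:L b4@9:R b3@10:L b5@11:R b6@12:L b1@13:R b7@14:L]
Beat 8 (L): throw ball2 h=7 -> lands@15:R; in-air after throw: [b4@9:R b3@10:L b5@11:R b6@12:L b1@13:R b7@14:L b2@15:R]
Beat 9 (R): throw ball4 h=7 -> lands@16:L; in-air after throw: [b3@10:L b5@11:R b6@12:L b1@13:R b7@14:L b2@15:R b4@16:L]
Beat 10 (L): throw ball3 h=8 -> lands@18:L; in-air after throw: [b5@11:R b6@12:L b1@13:R b7@14:L b2@15:R b4@16:L b3@18:L]
Beat 11 (R): throw ball5 h=6 -> lands@17:R; in-air after throw: [b6@12:L b1@13:R b7@14:L b2@15:R b4@16:L b5@17:R b3@18:L]
Beat 12 (L): throw ball6 h=7 -> lands@19:R; in-air after throw: [b1@13:R b7@14:L b2@15:R b4@16:L b5@17:R b3@18:L b6@19:R]
Beat 13 (R): throw ball1 h=7 -> lands@20:L; in-air after throw: [b7@14:L b2@15:R b4@16:L b5@17:R b3@18:L b6@19:R b1@20:L]
Beat 14 (L): throw ball7 h=8 -> lands@22:L; in-air after throw: [b2@15:R b4@16:L b5@17:R b3@18:L b6@19:R b1@20:L b7@22:L]
Beat 15 (R): throw ball2 h=6 -> lands@21:R; in-air after throw: [b4@16:L b5@17:R b3@18:L b6@19:R b1@20:L b2@21:R b7@22:L]
Beat 16 (L): throw ball4 h=7 -> lands@23:R; in-air after throw: [b5@17:R b3@18:L b6@19:R b1@20:L b2@21:R b7@22:L b4@23:R]
Beat 17 (R): throw ball5 h=7 -> lands@24:L; in-air after throw: [b3@18:L b6@19:R b1@20:L b2@21:R b7@22:L b4@23:R b5@24:L]
Ball 5: thrown@4 h=7 -> first land @11; rethrown@11 h=6 -> second land @17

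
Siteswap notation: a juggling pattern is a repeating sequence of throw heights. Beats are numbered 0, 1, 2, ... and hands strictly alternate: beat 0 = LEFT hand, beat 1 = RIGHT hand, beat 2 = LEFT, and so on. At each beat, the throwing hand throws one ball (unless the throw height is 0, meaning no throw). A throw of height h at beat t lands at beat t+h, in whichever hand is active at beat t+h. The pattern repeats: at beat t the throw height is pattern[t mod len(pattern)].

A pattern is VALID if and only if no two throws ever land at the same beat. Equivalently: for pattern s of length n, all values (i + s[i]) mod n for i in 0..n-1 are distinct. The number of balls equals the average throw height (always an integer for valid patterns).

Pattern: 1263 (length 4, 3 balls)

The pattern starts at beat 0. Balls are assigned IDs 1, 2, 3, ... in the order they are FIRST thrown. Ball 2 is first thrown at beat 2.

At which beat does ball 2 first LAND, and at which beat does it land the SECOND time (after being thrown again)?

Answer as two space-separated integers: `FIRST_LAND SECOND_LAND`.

Beat 0 (L): throw ball1 h=1 -> lands@1:R; in-air after throw: [b1@1:R]
Beat 1 (R): throw ball1 h=2 -> lands@3:R; in-air after throw: [b1@3:R]
Beat 2 (L): throw ball2 h=6 -> lands@8:L; in-air after throw: [b1@3:R b2@8:L]
Beat 3 (R): throw ball1 h=3 -> lands@6:L; in-air after throw: [b1@6:L b2@8:L]
Beat 4 (L): throw ball3 h=1 -> lands@5:R; in-air after throw: [b3@5:R b1@6:L b2@8:L]
Beat 5 (R): throw ball3 h=2 -> lands@7:R; in-air after throw: [b1@6:L b3@7:R b2@8:L]
Beat 6 (L): throw ball1 h=6 -> lands@12:L; in-air after throw: [b3@7:R b2@8:L b1@12:L]
Beat 7 (R): throw ball3 h=3 -> lands@10:L; in-air after throw: [b2@8:L b3@10:L b1@12:L]
Beat 8 (L): throw ball2 h=1 -> lands@9:R; in-air after throw: [b2@9:R b3@10:L b1@12:L]
Beat 9 (R): throw ball2 h=2 -> lands@11:R; in-air after throw: [b3@10:L b2@11:R b1@12:L]
Ball 2: thrown@2 h=6 -> first land @8; rethrown@8 h=1 -> second land @9

Answer: 8 9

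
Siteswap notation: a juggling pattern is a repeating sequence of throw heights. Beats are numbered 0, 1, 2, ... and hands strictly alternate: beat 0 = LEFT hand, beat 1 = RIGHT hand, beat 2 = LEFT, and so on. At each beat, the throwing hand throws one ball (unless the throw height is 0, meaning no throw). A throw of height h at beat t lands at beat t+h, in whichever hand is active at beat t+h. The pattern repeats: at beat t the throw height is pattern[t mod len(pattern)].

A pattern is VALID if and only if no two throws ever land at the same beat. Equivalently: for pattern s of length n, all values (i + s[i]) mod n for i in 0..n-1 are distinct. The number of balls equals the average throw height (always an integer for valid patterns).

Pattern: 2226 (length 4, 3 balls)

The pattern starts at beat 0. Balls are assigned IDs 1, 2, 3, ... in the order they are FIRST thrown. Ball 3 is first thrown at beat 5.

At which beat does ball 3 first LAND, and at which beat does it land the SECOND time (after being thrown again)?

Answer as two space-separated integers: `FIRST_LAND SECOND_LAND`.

Beat 0 (L): throw ball1 h=2 -> lands@2:L; in-air after throw: [b1@2:L]
Beat 1 (R): throw ball2 h=2 -> lands@3:R; in-air after throw: [b1@2:L b2@3:R]
Beat 2 (L): throw ball1 h=2 -> lands@4:L; in-air after throw: [b2@3:R b1@4:L]
Beat 3 (R): throw ball2 h=6 -> lands@9:R; in-air after throw: [b1@4:L b2@9:R]
Beat 4 (L): throw ball1 h=2 -> lands@6:L; in-air after throw: [b1@6:L b2@9:R]
Beat 5 (R): throw ball3 h=2 -> lands@7:R; in-air after throw: [b1@6:L b3@7:R b2@9:R]
Beat 6 (L): throw ball1 h=2 -> lands@8:L; in-air after throw: [b3@7:R b1@8:L b2@9:R]
Beat 7 (R): throw ball3 h=6 -> lands@13:R; in-air after throw: [b1@8:L b2@9:R b3@13:R]
Beat 8 (L): throw ball1 h=2 -> lands@10:L; in-air after throw: [b2@9:R b1@10:L b3@13:R]
Beat 9 (R): throw ball2 h=2 -> lands@11:R; in-air after throw: [b1@10:L b2@11:R b3@13:R]
Beat 10 (L): throw ball1 h=2 -> lands@12:L; in-air after throw: [b2@11:R b1@12:L b3@13:R]
Beat 11 (R): throw ball2 h=6 -> lands@17:R; in-air after throw: [b1@12:L b3@13:R b2@17:R]
Beat 12 (L): throw ball1 h=2 -> lands@14:L; in-air after throw: [b3@13:R b1@14:L b2@17:R]
Beat 13 (R): throw ball3 h=2 -> lands@15:R; in-air after throw: [b1@14:L b3@15:R b2@17:R]
Ball 3: thrown@5 h=2 -> first land @7; rethrown@7 h=6 -> second land @13

Answer: 7 13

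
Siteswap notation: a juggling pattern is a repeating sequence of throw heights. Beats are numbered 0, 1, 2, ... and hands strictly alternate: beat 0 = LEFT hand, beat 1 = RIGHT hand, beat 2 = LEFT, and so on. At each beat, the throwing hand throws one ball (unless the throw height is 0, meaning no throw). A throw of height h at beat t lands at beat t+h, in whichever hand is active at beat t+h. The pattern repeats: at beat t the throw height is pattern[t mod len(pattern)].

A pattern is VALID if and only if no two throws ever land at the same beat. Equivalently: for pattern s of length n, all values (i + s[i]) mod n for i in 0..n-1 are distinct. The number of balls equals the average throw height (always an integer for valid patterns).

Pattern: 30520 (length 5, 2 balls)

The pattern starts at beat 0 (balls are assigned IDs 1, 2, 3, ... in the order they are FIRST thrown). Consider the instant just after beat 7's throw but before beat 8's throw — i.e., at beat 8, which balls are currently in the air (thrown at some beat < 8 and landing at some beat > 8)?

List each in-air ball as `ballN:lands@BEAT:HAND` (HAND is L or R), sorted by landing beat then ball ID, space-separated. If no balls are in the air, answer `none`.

Beat 0 (L): throw ball1 h=3 -> lands@3:R; in-air after throw: [b1@3:R]
Beat 2 (L): throw ball2 h=5 -> lands@7:R; in-air after throw: [b1@3:R b2@7:R]
Beat 3 (R): throw ball1 h=2 -> lands@5:R; in-air after throw: [b1@5:R b2@7:R]
Beat 5 (R): throw ball1 h=3 -> lands@8:L; in-air after throw: [b2@7:R b1@8:L]
Beat 7 (R): throw ball2 h=5 -> lands@12:L; in-air after throw: [b1@8:L b2@12:L]
Beat 8 (L): throw ball1 h=2 -> lands@10:L; in-air after throw: [b1@10:L b2@12:L]

Answer: ball2:lands@12:L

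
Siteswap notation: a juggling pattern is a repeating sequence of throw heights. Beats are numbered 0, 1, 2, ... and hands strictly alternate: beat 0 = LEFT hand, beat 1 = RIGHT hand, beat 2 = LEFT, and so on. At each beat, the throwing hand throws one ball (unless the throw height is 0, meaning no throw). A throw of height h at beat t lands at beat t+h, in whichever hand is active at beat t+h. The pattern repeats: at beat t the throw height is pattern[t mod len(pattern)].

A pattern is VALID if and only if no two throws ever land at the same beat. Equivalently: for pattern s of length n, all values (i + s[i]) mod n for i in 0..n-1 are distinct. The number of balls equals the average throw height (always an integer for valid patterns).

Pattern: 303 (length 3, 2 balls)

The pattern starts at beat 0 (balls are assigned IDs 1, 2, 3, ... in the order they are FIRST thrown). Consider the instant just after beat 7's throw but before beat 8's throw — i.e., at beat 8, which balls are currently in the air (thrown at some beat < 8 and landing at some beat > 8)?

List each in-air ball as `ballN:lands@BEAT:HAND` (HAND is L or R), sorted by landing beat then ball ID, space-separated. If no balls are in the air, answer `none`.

Answer: ball1:lands@9:R

Derivation:
Beat 0 (L): throw ball1 h=3 -> lands@3:R; in-air after throw: [b1@3:R]
Beat 2 (L): throw ball2 h=3 -> lands@5:R; in-air after throw: [b1@3:R b2@5:R]
Beat 3 (R): throw ball1 h=3 -> lands@6:L; in-air after throw: [b2@5:R b1@6:L]
Beat 5 (R): throw ball2 h=3 -> lands@8:L; in-air after throw: [b1@6:L b2@8:L]
Beat 6 (L): throw ball1 h=3 -> lands@9:R; in-air after throw: [b2@8:L b1@9:R]
Beat 8 (L): throw ball2 h=3 -> lands@11:R; in-air after throw: [b1@9:R b2@11:R]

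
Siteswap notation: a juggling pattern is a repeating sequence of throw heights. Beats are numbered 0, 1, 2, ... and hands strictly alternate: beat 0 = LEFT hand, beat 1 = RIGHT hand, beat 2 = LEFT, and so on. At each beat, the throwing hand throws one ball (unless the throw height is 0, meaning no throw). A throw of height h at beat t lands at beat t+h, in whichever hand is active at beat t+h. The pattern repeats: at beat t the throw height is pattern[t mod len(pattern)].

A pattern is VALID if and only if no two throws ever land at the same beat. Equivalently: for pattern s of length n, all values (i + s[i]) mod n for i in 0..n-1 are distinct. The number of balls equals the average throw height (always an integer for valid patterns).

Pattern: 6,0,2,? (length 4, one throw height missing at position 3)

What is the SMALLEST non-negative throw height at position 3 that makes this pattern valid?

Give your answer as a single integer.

i=0: (0 + 6) mod 4 = 2
i=1: (1 + 0) mod 4 = 1
i=2: (2 + 2) mod 4 = 0
i=3: s[i]=? (unknown)
Known residues: [0, 1, 2]; need a permutation of 0..3, so missing residue r = 3
Need (3 + s) mod 4 = 3; smallest s = (3 - 3) mod 4 = 0

Answer: 0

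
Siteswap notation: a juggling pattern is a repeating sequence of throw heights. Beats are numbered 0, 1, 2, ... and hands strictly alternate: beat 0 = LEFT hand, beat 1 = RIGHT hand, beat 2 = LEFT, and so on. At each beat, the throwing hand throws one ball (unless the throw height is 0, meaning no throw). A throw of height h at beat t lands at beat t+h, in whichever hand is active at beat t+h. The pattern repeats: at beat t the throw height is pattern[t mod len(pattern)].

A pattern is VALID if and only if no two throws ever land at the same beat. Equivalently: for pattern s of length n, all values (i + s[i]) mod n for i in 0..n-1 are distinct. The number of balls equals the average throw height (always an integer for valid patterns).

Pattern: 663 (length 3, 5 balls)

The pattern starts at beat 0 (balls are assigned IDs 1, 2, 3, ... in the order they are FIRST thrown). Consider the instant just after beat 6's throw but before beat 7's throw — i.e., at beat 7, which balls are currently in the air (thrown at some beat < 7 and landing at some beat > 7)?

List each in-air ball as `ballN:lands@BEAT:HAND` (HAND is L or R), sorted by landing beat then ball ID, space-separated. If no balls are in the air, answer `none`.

Answer: ball3:lands@8:L ball4:lands@9:R ball5:lands@10:L ball1:lands@12:L

Derivation:
Beat 0 (L): throw ball1 h=6 -> lands@6:L; in-air after throw: [b1@6:L]
Beat 1 (R): throw ball2 h=6 -> lands@7:R; in-air after throw: [b1@6:L b2@7:R]
Beat 2 (L): throw ball3 h=3 -> lands@5:R; in-air after throw: [b3@5:R b1@6:L b2@7:R]
Beat 3 (R): throw ball4 h=6 -> lands@9:R; in-air after throw: [b3@5:R b1@6:L b2@7:R b4@9:R]
Beat 4 (L): throw ball5 h=6 -> lands@10:L; in-air after throw: [b3@5:R b1@6:L b2@7:R b4@9:R b5@10:L]
Beat 5 (R): throw ball3 h=3 -> lands@8:L; in-air after throw: [b1@6:L b2@7:R b3@8:L b4@9:R b5@10:L]
Beat 6 (L): throw ball1 h=6 -> lands@12:L; in-air after throw: [b2@7:R b3@8:L b4@9:R b5@10:L b1@12:L]
Beat 7 (R): throw ball2 h=6 -> lands@13:R; in-air after throw: [b3@8:L b4@9:R b5@10:L b1@12:L b2@13:R]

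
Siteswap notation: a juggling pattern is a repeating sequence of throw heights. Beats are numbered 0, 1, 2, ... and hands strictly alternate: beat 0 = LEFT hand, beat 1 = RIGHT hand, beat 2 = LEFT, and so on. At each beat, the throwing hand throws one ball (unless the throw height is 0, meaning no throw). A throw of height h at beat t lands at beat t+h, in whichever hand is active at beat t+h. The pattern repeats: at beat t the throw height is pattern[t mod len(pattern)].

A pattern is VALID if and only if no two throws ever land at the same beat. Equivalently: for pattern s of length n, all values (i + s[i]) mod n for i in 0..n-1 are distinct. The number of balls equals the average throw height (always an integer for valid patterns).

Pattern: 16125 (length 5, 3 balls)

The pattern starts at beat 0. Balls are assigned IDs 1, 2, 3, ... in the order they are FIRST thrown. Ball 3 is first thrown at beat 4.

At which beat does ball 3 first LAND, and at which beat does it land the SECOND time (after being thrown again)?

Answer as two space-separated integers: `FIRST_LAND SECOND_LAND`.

Beat 0 (L): throw ball1 h=1 -> lands@1:R; in-air after throw: [b1@1:R]
Beat 1 (R): throw ball1 h=6 -> lands@7:R; in-air after throw: [b1@7:R]
Beat 2 (L): throw ball2 h=1 -> lands@3:R; in-air after throw: [b2@3:R b1@7:R]
Beat 3 (R): throw ball2 h=2 -> lands@5:R; in-air after throw: [b2@5:R b1@7:R]
Beat 4 (L): throw ball3 h=5 -> lands@9:R; in-air after throw: [b2@5:R b1@7:R b3@9:R]
Beat 5 (R): throw ball2 h=1 -> lands@6:L; in-air after throw: [b2@6:L b1@7:R b3@9:R]
Beat 6 (L): throw ball2 h=6 -> lands@12:L; in-air after throw: [b1@7:R b3@9:R b2@12:L]
Beat 7 (R): throw ball1 h=1 -> lands@8:L; in-air after throw: [b1@8:L b3@9:R b2@12:L]
Beat 8 (L): throw ball1 h=2 -> lands@10:L; in-air after throw: [b3@9:R b1@10:L b2@12:L]
Beat 9 (R): throw ball3 h=5 -> lands@14:L; in-air after throw: [b1@10:L b2@12:L b3@14:L]
Beat 10 (L): throw ball1 h=1 -> lands@11:R; in-air after throw: [b1@11:R b2@12:L b3@14:L]
Beat 11 (R): throw ball1 h=6 -> lands@17:R; in-air after throw: [b2@12:L b3@14:L b1@17:R]
Beat 12 (L): throw ball2 h=1 -> lands@13:R; in-air after throw: [b2@13:R b3@14:L b1@17:R]
Beat 13 (R): throw ball2 h=2 -> lands@15:R; in-air after throw: [b3@14:L b2@15:R b1@17:R]
Beat 14 (L): throw ball3 h=5 -> lands@19:R; in-air after throw: [b2@15:R b1@17:R b3@19:R]
Ball 3: thrown@4 h=5 -> first land @9; rethrown@9 h=5 -> second land @14

Answer: 9 14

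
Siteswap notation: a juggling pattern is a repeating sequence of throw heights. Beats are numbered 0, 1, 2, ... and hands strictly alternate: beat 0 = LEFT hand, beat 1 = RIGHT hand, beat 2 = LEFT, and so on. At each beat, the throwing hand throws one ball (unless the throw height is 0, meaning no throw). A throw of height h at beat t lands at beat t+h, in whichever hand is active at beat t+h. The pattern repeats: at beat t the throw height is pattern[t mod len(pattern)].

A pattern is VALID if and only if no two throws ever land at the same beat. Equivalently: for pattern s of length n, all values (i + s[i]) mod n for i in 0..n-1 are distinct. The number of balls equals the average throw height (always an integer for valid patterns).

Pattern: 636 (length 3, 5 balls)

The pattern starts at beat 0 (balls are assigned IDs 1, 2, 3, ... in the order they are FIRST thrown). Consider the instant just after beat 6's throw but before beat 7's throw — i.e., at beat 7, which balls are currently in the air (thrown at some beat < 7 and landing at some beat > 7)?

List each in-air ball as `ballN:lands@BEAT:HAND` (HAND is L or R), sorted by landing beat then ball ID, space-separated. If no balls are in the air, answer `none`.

Beat 0 (L): throw ball1 h=6 -> lands@6:L; in-air after throw: [b1@6:L]
Beat 1 (R): throw ball2 h=3 -> lands@4:L; in-air after throw: [b2@4:L b1@6:L]
Beat 2 (L): throw ball3 h=6 -> lands@8:L; in-air after throw: [b2@4:L b1@6:L b3@8:L]
Beat 3 (R): throw ball4 h=6 -> lands@9:R; in-air after throw: [b2@4:L b1@6:L b3@8:L b4@9:R]
Beat 4 (L): throw ball2 h=3 -> lands@7:R; in-air after throw: [b1@6:L b2@7:R b3@8:L b4@9:R]
Beat 5 (R): throw ball5 h=6 -> lands@11:R; in-air after throw: [b1@6:L b2@7:R b3@8:L b4@9:R b5@11:R]
Beat 6 (L): throw ball1 h=6 -> lands@12:L; in-air after throw: [b2@7:R b3@8:L b4@9:R b5@11:R b1@12:L]
Beat 7 (R): throw ball2 h=3 -> lands@10:L; in-air after throw: [b3@8:L b4@9:R b2@10:L b5@11:R b1@12:L]

Answer: ball3:lands@8:L ball4:lands@9:R ball5:lands@11:R ball1:lands@12:L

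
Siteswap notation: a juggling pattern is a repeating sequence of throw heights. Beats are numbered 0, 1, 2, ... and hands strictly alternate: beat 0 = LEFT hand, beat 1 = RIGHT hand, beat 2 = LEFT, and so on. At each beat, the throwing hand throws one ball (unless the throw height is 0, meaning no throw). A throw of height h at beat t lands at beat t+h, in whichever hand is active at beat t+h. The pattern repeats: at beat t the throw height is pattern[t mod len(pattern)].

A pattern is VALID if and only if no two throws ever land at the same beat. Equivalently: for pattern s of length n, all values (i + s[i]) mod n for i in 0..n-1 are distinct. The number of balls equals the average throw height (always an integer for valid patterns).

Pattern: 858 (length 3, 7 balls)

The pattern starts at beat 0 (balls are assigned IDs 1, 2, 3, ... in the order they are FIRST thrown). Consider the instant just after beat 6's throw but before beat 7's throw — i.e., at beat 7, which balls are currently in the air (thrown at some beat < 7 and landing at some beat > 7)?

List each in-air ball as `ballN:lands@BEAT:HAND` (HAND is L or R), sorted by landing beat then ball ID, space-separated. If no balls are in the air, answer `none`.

Beat 0 (L): throw ball1 h=8 -> lands@8:L; in-air after throw: [b1@8:L]
Beat 1 (R): throw ball2 h=5 -> lands@6:L; in-air after throw: [b2@6:L b1@8:L]
Beat 2 (L): throw ball3 h=8 -> lands@10:L; in-air after throw: [b2@6:L b1@8:L b3@10:L]
Beat 3 (R): throw ball4 h=8 -> lands@11:R; in-air after throw: [b2@6:L b1@8:L b3@10:L b4@11:R]
Beat 4 (L): throw ball5 h=5 -> lands@9:R; in-air after throw: [b2@6:L b1@8:L b5@9:R b3@10:L b4@11:R]
Beat 5 (R): throw ball6 h=8 -> lands@13:R; in-air after throw: [b2@6:L b1@8:L b5@9:R b3@10:L b4@11:R b6@13:R]
Beat 6 (L): throw ball2 h=8 -> lands@14:L; in-air after throw: [b1@8:L b5@9:R b3@10:L b4@11:R b6@13:R b2@14:L]
Beat 7 (R): throw ball7 h=5 -> lands@12:L; in-air after throw: [b1@8:L b5@9:R b3@10:L b4@11:R b7@12:L b6@13:R b2@14:L]

Answer: ball1:lands@8:L ball5:lands@9:R ball3:lands@10:L ball4:lands@11:R ball6:lands@13:R ball2:lands@14:L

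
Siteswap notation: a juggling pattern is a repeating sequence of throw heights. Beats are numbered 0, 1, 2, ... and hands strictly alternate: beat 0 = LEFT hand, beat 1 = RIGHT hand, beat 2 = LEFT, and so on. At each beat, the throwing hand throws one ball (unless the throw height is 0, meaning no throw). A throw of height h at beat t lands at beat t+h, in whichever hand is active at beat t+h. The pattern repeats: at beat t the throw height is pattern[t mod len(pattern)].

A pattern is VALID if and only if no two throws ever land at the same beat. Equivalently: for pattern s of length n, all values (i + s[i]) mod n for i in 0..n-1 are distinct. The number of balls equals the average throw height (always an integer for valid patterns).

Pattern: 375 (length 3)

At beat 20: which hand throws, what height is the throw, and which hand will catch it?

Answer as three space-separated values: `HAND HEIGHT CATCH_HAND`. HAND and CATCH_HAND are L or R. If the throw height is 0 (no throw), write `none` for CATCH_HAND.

Beat 20: 20 mod 2 = 0, so hand = L
Throw height = pattern[20 mod 3] = pattern[2] = 5
Lands at beat 20+5=25, 25 mod 2 = 1, so catch hand = R

Answer: L 5 R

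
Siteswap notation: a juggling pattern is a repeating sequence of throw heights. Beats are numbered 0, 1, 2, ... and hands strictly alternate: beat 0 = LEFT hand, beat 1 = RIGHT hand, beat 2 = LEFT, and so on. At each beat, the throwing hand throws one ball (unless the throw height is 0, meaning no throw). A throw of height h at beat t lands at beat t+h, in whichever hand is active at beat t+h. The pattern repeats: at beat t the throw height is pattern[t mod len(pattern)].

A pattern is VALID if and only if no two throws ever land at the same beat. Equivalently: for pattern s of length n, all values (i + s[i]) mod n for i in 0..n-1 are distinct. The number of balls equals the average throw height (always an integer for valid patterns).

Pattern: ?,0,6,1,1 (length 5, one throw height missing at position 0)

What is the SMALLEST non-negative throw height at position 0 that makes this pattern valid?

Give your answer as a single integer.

Answer: 2

Derivation:
i=0: s[i]=? (unknown)
i=1: (1 + 0) mod 5 = 1
i=2: (2 + 6) mod 5 = 3
i=3: (3 + 1) mod 5 = 4
i=4: (4 + 1) mod 5 = 0
Known residues: [0, 1, 3, 4]; need a permutation of 0..4, so missing residue r = 2
Need (0 + s) mod 5 = 2; smallest s = (2 - 0) mod 5 = 2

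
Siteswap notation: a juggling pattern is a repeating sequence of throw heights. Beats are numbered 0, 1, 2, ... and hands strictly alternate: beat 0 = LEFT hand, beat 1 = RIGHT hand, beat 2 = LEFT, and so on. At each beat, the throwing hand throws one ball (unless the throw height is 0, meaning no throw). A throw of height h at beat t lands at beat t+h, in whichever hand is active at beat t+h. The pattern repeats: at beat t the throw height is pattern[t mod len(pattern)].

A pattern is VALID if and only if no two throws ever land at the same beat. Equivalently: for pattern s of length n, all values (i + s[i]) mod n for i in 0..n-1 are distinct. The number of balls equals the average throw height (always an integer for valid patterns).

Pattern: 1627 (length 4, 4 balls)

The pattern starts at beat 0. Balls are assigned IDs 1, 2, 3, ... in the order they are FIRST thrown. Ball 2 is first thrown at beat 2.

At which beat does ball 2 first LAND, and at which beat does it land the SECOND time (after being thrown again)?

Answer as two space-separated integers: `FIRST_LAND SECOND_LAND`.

Answer: 4 5

Derivation:
Beat 0 (L): throw ball1 h=1 -> lands@1:R; in-air after throw: [b1@1:R]
Beat 1 (R): throw ball1 h=6 -> lands@7:R; in-air after throw: [b1@7:R]
Beat 2 (L): throw ball2 h=2 -> lands@4:L; in-air after throw: [b2@4:L b1@7:R]
Beat 3 (R): throw ball3 h=7 -> lands@10:L; in-air after throw: [b2@4:L b1@7:R b3@10:L]
Beat 4 (L): throw ball2 h=1 -> lands@5:R; in-air after throw: [b2@5:R b1@7:R b3@10:L]
Beat 5 (R): throw ball2 h=6 -> lands@11:R; in-air after throw: [b1@7:R b3@10:L b2@11:R]
Ball 2: thrown@2 h=2 -> first land @4; rethrown@4 h=1 -> second land @5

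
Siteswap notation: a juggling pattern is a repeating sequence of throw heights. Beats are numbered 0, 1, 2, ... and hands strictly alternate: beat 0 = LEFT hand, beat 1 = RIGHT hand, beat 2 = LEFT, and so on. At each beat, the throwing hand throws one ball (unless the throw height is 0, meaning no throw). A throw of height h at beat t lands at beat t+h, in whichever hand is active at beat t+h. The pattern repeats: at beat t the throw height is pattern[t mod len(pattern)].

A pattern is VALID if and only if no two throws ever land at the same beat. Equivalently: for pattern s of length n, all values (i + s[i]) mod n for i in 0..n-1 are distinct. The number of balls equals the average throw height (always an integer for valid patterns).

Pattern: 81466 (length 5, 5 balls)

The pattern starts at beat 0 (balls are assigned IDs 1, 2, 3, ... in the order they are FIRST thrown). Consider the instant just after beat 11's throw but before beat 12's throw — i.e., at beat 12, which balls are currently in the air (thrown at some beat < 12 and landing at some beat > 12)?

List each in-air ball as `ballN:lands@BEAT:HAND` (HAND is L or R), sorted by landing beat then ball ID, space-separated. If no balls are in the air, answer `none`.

Answer: ball5:lands@13:R ball1:lands@14:L ball3:lands@15:R ball4:lands@18:L

Derivation:
Beat 0 (L): throw ball1 h=8 -> lands@8:L; in-air after throw: [b1@8:L]
Beat 1 (R): throw ball2 h=1 -> lands@2:L; in-air after throw: [b2@2:L b1@8:L]
Beat 2 (L): throw ball2 h=4 -> lands@6:L; in-air after throw: [b2@6:L b1@8:L]
Beat 3 (R): throw ball3 h=6 -> lands@9:R; in-air after throw: [b2@6:L b1@8:L b3@9:R]
Beat 4 (L): throw ball4 h=6 -> lands@10:L; in-air after throw: [b2@6:L b1@8:L b3@9:R b4@10:L]
Beat 5 (R): throw ball5 h=8 -> lands@13:R; in-air after throw: [b2@6:L b1@8:L b3@9:R b4@10:L b5@13:R]
Beat 6 (L): throw ball2 h=1 -> lands@7:R; in-air after throw: [b2@7:R b1@8:L b3@9:R b4@10:L b5@13:R]
Beat 7 (R): throw ball2 h=4 -> lands@11:R; in-air after throw: [b1@8:L b3@9:R b4@10:L b2@11:R b5@13:R]
Beat 8 (L): throw ball1 h=6 -> lands@14:L; in-air after throw: [b3@9:R b4@10:L b2@11:R b5@13:R b1@14:L]
Beat 9 (R): throw ball3 h=6 -> lands@15:R; in-air after throw: [b4@10:L b2@11:R b5@13:R b1@14:L b3@15:R]
Beat 10 (L): throw ball4 h=8 -> lands@18:L; in-air after throw: [b2@11:R b5@13:R b1@14:L b3@15:R b4@18:L]
Beat 11 (R): throw ball2 h=1 -> lands@12:L; in-air after throw: [b2@12:L b5@13:R b1@14:L b3@15:R b4@18:L]
Beat 12 (L): throw ball2 h=4 -> lands@16:L; in-air after throw: [b5@13:R b1@14:L b3@15:R b2@16:L b4@18:L]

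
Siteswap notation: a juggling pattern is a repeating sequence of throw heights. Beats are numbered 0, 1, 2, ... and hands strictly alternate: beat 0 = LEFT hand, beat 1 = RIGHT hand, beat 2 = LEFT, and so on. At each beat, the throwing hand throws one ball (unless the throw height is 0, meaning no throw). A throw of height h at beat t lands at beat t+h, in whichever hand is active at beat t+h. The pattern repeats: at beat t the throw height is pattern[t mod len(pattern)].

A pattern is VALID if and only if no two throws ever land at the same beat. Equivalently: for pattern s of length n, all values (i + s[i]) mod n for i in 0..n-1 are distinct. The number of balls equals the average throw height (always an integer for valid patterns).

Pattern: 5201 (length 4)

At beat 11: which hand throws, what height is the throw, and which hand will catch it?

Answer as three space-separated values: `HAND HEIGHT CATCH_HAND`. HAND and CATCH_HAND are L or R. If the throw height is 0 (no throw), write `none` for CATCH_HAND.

Answer: R 1 L

Derivation:
Beat 11: 11 mod 2 = 1, so hand = R
Throw height = pattern[11 mod 4] = pattern[3] = 1
Lands at beat 11+1=12, 12 mod 2 = 0, so catch hand = L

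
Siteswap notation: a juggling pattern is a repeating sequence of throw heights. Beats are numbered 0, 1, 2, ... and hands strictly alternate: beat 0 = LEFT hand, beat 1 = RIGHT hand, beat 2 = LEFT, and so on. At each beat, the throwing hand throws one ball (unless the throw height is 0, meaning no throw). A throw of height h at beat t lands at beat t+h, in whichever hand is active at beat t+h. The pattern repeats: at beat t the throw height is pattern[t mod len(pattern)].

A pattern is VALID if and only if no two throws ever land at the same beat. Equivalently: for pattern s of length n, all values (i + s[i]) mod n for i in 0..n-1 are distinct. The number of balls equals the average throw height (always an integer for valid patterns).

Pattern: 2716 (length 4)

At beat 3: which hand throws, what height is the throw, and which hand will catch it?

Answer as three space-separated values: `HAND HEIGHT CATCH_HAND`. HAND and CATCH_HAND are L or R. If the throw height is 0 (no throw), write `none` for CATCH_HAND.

Beat 3: 3 mod 2 = 1, so hand = R
Throw height = pattern[3 mod 4] = pattern[3] = 6
Lands at beat 3+6=9, 9 mod 2 = 1, so catch hand = R

Answer: R 6 R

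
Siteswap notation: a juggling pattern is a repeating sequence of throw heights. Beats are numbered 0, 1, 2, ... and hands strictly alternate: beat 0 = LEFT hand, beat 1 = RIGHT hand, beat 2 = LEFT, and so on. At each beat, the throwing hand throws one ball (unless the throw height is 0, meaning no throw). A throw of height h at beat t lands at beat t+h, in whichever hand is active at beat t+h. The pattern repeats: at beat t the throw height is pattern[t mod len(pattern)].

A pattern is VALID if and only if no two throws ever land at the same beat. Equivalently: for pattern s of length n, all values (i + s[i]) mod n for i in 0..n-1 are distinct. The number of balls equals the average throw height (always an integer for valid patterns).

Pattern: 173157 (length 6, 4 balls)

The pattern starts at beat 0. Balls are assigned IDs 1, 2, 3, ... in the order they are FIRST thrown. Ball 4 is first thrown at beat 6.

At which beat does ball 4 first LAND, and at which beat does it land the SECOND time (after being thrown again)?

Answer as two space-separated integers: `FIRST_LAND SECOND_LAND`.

Answer: 7 14

Derivation:
Beat 0 (L): throw ball1 h=1 -> lands@1:R; in-air after throw: [b1@1:R]
Beat 1 (R): throw ball1 h=7 -> lands@8:L; in-air after throw: [b1@8:L]
Beat 2 (L): throw ball2 h=3 -> lands@5:R; in-air after throw: [b2@5:R b1@8:L]
Beat 3 (R): throw ball3 h=1 -> lands@4:L; in-air after throw: [b3@4:L b2@5:R b1@8:L]
Beat 4 (L): throw ball3 h=5 -> lands@9:R; in-air after throw: [b2@5:R b1@8:L b3@9:R]
Beat 5 (R): throw ball2 h=7 -> lands@12:L; in-air after throw: [b1@8:L b3@9:R b2@12:L]
Beat 6 (L): throw ball4 h=1 -> lands@7:R; in-air after throw: [b4@7:R b1@8:L b3@9:R b2@12:L]
Beat 7 (R): throw ball4 h=7 -> lands@14:L; in-air after throw: [b1@8:L b3@9:R b2@12:L b4@14:L]
Beat 8 (L): throw ball1 h=3 -> lands@11:R; in-air after throw: [b3@9:R b1@11:R b2@12:L b4@14:L]
Beat 9 (R): throw ball3 h=1 -> lands@10:L; in-air after throw: [b3@10:L b1@11:R b2@12:L b4@14:L]
Beat 10 (L): throw ball3 h=5 -> lands@15:R; in-air after throw: [b1@11:R b2@12:L b4@14:L b3@15:R]
Beat 11 (R): throw ball1 h=7 -> lands@18:L; in-air after throw: [b2@12:L b4@14:L b3@15:R b1@18:L]
Beat 12 (L): throw ball2 h=1 -> lands@13:R; in-air after throw: [b2@13:R b4@14:L b3@15:R b1@18:L]
Beat 13 (R): throw ball2 h=7 -> lands@20:L; in-air after throw: [b4@14:L b3@15:R b1@18:L b2@20:L]
Beat 14 (L): throw ball4 h=3 -> lands@17:R; in-air after throw: [b3@15:R b4@17:R b1@18:L b2@20:L]
Ball 4: thrown@6 h=1 -> first land @7; rethrown@7 h=7 -> second land @14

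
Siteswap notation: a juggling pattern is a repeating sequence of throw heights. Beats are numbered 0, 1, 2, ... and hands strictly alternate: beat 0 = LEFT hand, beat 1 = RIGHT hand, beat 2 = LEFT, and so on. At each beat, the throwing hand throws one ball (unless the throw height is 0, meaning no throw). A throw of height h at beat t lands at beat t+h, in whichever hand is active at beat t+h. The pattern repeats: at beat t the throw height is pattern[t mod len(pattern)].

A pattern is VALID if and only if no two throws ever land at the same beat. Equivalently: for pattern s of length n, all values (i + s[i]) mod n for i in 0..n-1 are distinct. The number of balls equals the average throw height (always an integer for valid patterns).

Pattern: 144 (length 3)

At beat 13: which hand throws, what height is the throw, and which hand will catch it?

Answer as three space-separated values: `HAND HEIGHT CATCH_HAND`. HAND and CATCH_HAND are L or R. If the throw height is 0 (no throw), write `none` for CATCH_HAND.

Beat 13: 13 mod 2 = 1, so hand = R
Throw height = pattern[13 mod 3] = pattern[1] = 4
Lands at beat 13+4=17, 17 mod 2 = 1, so catch hand = R

Answer: R 4 R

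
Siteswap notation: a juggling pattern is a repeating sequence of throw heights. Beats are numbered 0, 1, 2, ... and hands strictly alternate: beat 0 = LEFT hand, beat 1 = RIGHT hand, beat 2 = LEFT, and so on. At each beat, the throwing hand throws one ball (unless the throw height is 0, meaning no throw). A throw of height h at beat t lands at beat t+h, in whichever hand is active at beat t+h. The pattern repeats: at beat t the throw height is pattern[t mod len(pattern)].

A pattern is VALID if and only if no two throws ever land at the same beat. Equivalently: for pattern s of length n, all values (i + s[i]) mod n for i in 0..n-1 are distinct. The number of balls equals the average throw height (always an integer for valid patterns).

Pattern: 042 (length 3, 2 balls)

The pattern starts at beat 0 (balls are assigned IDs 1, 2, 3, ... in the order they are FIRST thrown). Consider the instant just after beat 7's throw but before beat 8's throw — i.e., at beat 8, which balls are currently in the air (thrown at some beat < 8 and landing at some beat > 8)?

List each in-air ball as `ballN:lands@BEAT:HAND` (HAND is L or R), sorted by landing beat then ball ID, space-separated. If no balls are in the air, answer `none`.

Answer: ball1:lands@11:R

Derivation:
Beat 1 (R): throw ball1 h=4 -> lands@5:R; in-air after throw: [b1@5:R]
Beat 2 (L): throw ball2 h=2 -> lands@4:L; in-air after throw: [b2@4:L b1@5:R]
Beat 4 (L): throw ball2 h=4 -> lands@8:L; in-air after throw: [b1@5:R b2@8:L]
Beat 5 (R): throw ball1 h=2 -> lands@7:R; in-air after throw: [b1@7:R b2@8:L]
Beat 7 (R): throw ball1 h=4 -> lands@11:R; in-air after throw: [b2@8:L b1@11:R]
Beat 8 (L): throw ball2 h=2 -> lands@10:L; in-air after throw: [b2@10:L b1@11:R]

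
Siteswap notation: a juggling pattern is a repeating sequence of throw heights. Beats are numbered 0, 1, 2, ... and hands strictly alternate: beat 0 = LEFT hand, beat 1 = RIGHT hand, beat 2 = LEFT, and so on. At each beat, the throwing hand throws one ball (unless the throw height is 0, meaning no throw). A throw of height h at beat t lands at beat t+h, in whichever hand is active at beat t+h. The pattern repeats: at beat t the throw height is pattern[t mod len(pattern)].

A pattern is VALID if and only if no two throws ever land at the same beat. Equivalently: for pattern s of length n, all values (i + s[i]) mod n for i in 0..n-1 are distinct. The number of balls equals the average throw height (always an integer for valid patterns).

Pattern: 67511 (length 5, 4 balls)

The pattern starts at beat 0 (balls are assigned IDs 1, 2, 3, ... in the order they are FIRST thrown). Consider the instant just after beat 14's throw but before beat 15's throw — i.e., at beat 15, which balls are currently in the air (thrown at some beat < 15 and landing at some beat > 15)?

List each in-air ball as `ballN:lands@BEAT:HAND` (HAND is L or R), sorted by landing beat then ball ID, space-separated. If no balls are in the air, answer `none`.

Beat 0 (L): throw ball1 h=6 -> lands@6:L; in-air after throw: [b1@6:L]
Beat 1 (R): throw ball2 h=7 -> lands@8:L; in-air after throw: [b1@6:L b2@8:L]
Beat 2 (L): throw ball3 h=5 -> lands@7:R; in-air after throw: [b1@6:L b3@7:R b2@8:L]
Beat 3 (R): throw ball4 h=1 -> lands@4:L; in-air after throw: [b4@4:L b1@6:L b3@7:R b2@8:L]
Beat 4 (L): throw ball4 h=1 -> lands@5:R; in-air after throw: [b4@5:R b1@6:L b3@7:R b2@8:L]
Beat 5 (R): throw ball4 h=6 -> lands@11:R; in-air after throw: [b1@6:L b3@7:R b2@8:L b4@11:R]
Beat 6 (L): throw ball1 h=7 -> lands@13:R; in-air after throw: [b3@7:R b2@8:L b4@11:R b1@13:R]
Beat 7 (R): throw ball3 h=5 -> lands@12:L; in-air after throw: [b2@8:L b4@11:R b3@12:L b1@13:R]
Beat 8 (L): throw ball2 h=1 -> lands@9:R; in-air after throw: [b2@9:R b4@11:R b3@12:L b1@13:R]
Beat 9 (R): throw ball2 h=1 -> lands@10:L; in-air after throw: [b2@10:L b4@11:R b3@12:L b1@13:R]
Beat 10 (L): throw ball2 h=6 -> lands@16:L; in-air after throw: [b4@11:R b3@12:L b1@13:R b2@16:L]
Beat 11 (R): throw ball4 h=7 -> lands@18:L; in-air after throw: [b3@12:L b1@13:R b2@16:L b4@18:L]
Beat 12 (L): throw ball3 h=5 -> lands@17:R; in-air after throw: [b1@13:R b2@16:L b3@17:R b4@18:L]
Beat 13 (R): throw ball1 h=1 -> lands@14:L; in-air after throw: [b1@14:L b2@16:L b3@17:R b4@18:L]
Beat 14 (L): throw ball1 h=1 -> lands@15:R; in-air after throw: [b1@15:R b2@16:L b3@17:R b4@18:L]
Beat 15 (R): throw ball1 h=6 -> lands@21:R; in-air after throw: [b2@16:L b3@17:R b4@18:L b1@21:R]

Answer: ball2:lands@16:L ball3:lands@17:R ball4:lands@18:L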